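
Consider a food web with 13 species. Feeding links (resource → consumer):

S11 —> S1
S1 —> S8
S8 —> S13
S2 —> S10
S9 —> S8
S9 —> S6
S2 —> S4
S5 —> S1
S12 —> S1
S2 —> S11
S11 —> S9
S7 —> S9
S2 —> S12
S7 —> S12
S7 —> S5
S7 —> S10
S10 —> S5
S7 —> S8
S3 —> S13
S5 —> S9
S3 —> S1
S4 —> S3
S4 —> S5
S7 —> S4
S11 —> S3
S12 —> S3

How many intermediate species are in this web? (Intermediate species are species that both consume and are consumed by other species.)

Intermediate species (has both prey and predators): S11, S4, S10, S12, S3, S5, S9, S1, S8.
Count: 9.

9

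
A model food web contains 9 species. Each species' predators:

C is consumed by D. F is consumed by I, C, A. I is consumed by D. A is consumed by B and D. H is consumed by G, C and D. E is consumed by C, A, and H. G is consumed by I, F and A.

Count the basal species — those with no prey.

1

Basal species (no prey listed): E.
Count: 1.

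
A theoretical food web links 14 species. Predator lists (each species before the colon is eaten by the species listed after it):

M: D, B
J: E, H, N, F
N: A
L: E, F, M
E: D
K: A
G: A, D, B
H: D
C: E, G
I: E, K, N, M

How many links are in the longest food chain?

One longest chain: I → N → A.
It has 3 species and 2 links.

2 links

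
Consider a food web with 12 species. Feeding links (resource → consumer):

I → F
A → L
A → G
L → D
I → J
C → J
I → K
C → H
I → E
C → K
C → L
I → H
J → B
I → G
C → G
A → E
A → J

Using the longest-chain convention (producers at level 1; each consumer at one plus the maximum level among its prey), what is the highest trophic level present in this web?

3

Producers (level 1): C, I, A.
C → L → D gives D level 3.
No species has a prey at level 3, so no species reaches level 4.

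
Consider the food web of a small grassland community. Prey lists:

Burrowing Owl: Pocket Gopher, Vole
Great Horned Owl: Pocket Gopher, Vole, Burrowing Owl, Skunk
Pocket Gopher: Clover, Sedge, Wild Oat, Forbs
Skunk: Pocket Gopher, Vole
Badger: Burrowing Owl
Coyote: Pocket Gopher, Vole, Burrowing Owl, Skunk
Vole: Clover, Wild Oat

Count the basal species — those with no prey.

Basal species (no prey listed): Clover, Sedge, Wild Oat, Forbs.
Count: 4.

4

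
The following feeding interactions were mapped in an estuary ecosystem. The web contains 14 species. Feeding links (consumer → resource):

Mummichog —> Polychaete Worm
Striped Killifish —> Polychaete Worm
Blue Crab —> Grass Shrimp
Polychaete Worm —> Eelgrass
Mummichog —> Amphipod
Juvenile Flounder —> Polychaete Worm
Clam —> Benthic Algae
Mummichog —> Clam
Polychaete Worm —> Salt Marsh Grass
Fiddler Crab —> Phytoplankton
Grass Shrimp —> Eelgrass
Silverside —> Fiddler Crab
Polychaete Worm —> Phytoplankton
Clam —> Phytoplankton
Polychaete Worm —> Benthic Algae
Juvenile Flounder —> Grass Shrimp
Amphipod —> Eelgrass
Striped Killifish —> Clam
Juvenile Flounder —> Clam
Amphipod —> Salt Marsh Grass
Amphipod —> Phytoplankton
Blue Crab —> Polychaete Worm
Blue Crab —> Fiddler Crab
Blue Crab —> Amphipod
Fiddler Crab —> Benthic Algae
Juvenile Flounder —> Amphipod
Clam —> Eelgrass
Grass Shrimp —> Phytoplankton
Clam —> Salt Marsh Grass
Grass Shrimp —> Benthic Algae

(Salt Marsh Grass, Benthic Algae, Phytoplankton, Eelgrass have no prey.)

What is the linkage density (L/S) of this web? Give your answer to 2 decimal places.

L/S = 2.14

There are L = 30 links among S = 14 species.
L/S = 30/14 = 2.1429 ≈ 2.14.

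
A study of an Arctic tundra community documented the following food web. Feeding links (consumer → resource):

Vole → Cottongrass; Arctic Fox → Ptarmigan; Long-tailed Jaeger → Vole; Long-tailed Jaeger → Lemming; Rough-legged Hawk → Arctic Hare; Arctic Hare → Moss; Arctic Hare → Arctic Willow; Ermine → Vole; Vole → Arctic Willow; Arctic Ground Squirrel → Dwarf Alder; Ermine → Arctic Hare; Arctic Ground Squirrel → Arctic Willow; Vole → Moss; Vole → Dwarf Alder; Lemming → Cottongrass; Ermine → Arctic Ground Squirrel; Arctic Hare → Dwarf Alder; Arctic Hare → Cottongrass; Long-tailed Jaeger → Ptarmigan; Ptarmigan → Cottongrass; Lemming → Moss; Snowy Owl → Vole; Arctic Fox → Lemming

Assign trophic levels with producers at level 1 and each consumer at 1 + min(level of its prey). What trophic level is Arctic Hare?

Cottongrass is a producer → level 1.
Arctic Hare eats Cottongrass → level 2.

Trophic level 2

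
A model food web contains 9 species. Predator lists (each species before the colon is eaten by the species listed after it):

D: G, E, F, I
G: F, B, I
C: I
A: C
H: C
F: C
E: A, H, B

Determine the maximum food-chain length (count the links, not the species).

4 links

One longest chain: D → G → F → C → I.
It has 5 species and 4 links.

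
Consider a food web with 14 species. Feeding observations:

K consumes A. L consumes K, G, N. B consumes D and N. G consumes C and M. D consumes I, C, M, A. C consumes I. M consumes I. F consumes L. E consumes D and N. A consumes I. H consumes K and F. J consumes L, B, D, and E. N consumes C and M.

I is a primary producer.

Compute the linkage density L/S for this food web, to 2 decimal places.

L/S = 1.86

There are L = 26 links among S = 14 species.
L/S = 26/14 = 1.8571 ≈ 1.86.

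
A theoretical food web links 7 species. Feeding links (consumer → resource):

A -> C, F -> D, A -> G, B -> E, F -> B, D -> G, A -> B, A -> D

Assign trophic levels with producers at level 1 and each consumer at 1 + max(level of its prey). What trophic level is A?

E is a producer → level 1.
B eats E → level 2.
A eats B (level 2); other prey at levels: G 1, C 1, D 2 → level 3.

Trophic level 3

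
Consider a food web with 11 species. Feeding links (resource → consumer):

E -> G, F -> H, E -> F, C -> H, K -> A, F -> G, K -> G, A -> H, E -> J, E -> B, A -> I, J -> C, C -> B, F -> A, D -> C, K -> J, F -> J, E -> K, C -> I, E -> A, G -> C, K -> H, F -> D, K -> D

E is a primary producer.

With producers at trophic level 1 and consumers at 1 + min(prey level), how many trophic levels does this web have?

3

Producers (level 1): E.
Following each consumer down to its lowest-level prey: E → A → I (levels 1 through 3).
All prey of I (A 2, C 3) are at level 2 or above, so I is at level 1 + 2 = 3.
Every consumer has at least one prey at level 2 or below, so none exceeds level 3.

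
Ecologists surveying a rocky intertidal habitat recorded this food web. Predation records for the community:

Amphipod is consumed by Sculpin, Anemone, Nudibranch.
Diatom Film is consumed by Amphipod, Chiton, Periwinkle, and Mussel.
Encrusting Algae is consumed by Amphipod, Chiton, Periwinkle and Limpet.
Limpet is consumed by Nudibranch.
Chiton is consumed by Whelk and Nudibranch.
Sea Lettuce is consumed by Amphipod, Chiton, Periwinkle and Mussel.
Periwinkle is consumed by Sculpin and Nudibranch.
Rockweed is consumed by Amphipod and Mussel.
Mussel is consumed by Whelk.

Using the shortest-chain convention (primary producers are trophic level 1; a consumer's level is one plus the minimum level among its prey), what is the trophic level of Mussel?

Trophic level 2

Diatom Film is a producer → level 1.
Mussel eats Diatom Film → level 2.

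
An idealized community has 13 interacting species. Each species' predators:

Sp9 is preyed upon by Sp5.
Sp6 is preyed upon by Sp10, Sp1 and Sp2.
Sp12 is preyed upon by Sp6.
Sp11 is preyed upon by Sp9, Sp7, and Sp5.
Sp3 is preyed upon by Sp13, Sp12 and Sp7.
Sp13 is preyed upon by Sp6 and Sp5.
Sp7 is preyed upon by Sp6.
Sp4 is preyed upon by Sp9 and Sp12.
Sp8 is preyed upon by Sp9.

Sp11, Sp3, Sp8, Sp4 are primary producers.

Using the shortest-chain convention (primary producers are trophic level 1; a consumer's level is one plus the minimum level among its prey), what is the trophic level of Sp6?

Sp3 is a producer → level 1.
Sp12 eats Sp3 → level 2.
Sp6 eats Sp12 → level 3.
No prey of Sp6 is below level 2, so 3 is the minimum.

Trophic level 3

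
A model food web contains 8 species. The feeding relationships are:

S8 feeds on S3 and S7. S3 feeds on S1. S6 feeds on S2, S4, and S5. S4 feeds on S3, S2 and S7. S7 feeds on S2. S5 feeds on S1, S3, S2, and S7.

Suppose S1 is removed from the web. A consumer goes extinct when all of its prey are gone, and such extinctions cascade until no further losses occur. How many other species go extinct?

Remove S1.
Round 1: S3 (all prey gone) → extinct.
No further losses. Total secondary extinctions: 1.

1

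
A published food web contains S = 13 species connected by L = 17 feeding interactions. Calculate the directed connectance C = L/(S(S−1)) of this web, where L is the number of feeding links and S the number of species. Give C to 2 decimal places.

C = 0.11

The web has S = 13 species and L = 17 feeding links.
C = L / (S(S−1)) = 17 / 156 = 0.1090 ≈ 0.11.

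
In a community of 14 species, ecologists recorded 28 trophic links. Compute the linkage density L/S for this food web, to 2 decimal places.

L/S = 2.00

There are L = 28 links among S = 14 species.
L/S = 28/14 = 2.0000 ≈ 2.00.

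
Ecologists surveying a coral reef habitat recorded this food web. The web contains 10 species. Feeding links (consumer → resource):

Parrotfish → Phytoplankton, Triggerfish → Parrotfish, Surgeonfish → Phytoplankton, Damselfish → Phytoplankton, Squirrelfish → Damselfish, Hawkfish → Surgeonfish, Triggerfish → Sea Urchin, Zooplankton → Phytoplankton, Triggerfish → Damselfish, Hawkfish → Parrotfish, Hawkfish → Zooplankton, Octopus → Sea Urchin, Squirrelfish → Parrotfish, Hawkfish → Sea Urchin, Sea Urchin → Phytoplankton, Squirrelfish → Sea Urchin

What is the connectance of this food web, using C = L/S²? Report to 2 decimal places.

C = 0.16

The web has S = 10 species and L = 16 feeding links.
C = L / S² = 16 / 100 = 0.1600 ≈ 0.16.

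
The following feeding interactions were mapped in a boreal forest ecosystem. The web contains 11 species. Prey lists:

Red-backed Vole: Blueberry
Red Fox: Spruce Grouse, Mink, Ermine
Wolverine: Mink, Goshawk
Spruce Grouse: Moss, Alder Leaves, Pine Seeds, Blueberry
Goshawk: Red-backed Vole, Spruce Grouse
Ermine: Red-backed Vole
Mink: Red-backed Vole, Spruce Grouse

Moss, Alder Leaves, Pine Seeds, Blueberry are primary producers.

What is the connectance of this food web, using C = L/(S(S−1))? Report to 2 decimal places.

The web has S = 11 species and L = 15 feeding links.
C = L / (S(S−1)) = 15 / 110 = 0.1364 ≈ 0.14.

C = 0.14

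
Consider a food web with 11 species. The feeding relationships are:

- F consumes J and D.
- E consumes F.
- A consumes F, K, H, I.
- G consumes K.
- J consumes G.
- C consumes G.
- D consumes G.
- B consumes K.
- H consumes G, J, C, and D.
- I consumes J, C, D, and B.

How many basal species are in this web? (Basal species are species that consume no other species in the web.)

1

Basal species (no prey listed): K.
Count: 1.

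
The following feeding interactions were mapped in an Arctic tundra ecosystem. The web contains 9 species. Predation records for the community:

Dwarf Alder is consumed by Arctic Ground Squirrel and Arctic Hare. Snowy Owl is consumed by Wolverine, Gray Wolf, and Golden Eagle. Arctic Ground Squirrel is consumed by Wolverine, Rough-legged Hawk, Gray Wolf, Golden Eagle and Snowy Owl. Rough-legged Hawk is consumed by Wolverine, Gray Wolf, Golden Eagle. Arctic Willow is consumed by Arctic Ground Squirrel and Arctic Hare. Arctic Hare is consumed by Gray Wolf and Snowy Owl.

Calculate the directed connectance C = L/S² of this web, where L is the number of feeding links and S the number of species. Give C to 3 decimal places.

C = 0.210

The web has S = 9 species and L = 17 feeding links.
C = L / S² = 17 / 81 = 0.2099 ≈ 0.210.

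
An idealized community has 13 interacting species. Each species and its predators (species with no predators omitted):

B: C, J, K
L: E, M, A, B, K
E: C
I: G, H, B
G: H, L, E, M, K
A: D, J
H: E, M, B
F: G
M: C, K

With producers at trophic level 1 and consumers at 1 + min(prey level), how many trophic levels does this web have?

5

Producers (level 1): I, F.
Following each consumer down to its lowest-level prey: I → G → L → A → D (levels 1 through 5).
All prey of D (A 4) are at level 4 or above, so D is at level 1 + 4 = 5.
Every consumer has at least one prey at level 4 or below, so none exceeds level 5.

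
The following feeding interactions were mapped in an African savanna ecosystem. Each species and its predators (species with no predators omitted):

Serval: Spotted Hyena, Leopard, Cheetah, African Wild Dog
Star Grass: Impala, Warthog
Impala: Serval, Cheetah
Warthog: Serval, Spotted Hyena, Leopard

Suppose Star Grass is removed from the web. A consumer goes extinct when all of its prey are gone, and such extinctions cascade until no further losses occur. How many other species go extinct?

7

Remove Star Grass.
Round 1: Impala (all prey gone), Warthog (all prey gone) → extinct.
Round 2: Serval (all prey gone) → extinct.
Round 3: Spotted Hyena (all prey gone), Leopard (all prey gone), Cheetah (all prey gone), African Wild Dog (all prey gone) → extinct.
No further losses. Total secondary extinctions: 7.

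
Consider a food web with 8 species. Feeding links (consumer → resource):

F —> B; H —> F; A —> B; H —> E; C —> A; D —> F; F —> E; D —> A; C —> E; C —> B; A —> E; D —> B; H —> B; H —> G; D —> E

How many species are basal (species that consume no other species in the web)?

3

Basal species (no prey listed): B, E, G.
Count: 3.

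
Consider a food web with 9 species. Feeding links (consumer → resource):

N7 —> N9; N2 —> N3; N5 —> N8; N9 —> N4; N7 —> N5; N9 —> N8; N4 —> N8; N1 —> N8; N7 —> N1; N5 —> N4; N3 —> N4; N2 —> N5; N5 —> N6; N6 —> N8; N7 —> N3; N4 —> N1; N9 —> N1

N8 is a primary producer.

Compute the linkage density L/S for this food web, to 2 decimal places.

There are L = 17 links among S = 9 species.
L/S = 17/9 = 1.8889 ≈ 1.89.

L/S = 1.89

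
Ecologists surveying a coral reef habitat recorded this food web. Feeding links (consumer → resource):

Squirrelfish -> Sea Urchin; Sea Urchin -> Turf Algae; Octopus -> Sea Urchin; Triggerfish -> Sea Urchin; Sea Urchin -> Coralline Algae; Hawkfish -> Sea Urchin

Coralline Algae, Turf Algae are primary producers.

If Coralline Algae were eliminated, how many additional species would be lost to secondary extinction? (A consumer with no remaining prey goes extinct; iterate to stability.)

0

Remove Coralline Algae.
Every predator of it retains at least one other prey: Sea Urchin still has Turf Algae.
No consumer loses all prey, so no secondary extinctions occur.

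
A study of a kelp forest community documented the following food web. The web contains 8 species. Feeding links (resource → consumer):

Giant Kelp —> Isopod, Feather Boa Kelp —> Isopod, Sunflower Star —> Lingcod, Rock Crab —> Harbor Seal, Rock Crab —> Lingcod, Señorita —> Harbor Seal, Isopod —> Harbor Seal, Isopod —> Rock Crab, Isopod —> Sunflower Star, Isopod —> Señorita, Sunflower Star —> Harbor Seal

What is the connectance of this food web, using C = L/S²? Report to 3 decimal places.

The web has S = 8 species and L = 11 feeding links.
C = L / S² = 11 / 64 = 0.1719 ≈ 0.172.

C = 0.172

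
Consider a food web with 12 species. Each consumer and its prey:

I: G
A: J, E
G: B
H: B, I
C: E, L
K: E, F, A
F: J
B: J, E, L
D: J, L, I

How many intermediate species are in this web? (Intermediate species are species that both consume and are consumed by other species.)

5

Intermediate species (has both prey and predators): B, F, A, G, I.
Count: 5.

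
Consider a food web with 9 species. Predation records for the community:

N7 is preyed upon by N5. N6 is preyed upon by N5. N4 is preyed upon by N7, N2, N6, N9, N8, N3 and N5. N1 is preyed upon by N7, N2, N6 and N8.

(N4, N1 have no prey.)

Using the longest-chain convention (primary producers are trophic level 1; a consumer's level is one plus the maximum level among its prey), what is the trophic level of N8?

Trophic level 2

N4 is a producer → level 1.
N8 eats N4 (level 1); other prey at levels: N1 1 → level 2.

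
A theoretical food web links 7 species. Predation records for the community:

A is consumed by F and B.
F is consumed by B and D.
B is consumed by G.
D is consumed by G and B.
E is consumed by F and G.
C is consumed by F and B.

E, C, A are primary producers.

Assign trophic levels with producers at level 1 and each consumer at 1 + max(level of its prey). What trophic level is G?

E is a producer → level 1.
F eats E (level 1); other prey at levels: C 1, A 1 → level 2.
D eats F → level 3.
B eats D (level 3); other prey at levels: C 1, A 1, F 2 → level 4.
G eats B (level 4); other prey at levels: E 1, D 3 → level 5.

Trophic level 5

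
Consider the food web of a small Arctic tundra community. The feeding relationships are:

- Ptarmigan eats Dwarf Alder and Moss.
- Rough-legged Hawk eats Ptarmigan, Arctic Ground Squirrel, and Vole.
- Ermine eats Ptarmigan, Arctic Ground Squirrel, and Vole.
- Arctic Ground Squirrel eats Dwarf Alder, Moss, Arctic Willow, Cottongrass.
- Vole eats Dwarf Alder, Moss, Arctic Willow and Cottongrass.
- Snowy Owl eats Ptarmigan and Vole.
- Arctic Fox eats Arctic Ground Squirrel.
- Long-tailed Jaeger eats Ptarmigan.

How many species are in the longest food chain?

3 species

One longest chain: Moss → Arctic Ground Squirrel → Arctic Fox.
It has 3 species and 2 links.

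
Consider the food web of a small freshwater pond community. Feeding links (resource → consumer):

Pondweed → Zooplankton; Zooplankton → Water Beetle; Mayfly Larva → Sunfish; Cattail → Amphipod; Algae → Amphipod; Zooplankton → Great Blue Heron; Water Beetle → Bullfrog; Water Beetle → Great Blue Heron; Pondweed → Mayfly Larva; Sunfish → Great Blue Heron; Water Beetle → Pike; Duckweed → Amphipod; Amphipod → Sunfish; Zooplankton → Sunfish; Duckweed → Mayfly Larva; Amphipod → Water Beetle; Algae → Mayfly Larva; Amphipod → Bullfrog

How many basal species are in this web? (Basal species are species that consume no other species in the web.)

4

Basal species (no prey listed): Pondweed, Algae, Cattail, Duckweed.
Count: 4.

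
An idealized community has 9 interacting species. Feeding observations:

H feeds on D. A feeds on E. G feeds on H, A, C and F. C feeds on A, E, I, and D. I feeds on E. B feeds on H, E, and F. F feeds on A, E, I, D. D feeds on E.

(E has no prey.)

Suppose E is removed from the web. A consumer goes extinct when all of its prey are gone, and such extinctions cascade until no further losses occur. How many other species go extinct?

Remove E.
Round 1: I (all prey gone), A (all prey gone), D (all prey gone) → extinct.
Round 2: H (all prey gone), C (all prey gone), F (all prey gone) → extinct.
Round 3: G (all prey gone), B (all prey gone) → extinct.
No further losses. Total secondary extinctions: 8.

8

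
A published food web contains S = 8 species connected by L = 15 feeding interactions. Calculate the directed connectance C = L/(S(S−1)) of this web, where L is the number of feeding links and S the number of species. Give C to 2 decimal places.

The web has S = 8 species and L = 15 feeding links.
C = L / (S(S−1)) = 15 / 56 = 0.2679 ≈ 0.27.

C = 0.27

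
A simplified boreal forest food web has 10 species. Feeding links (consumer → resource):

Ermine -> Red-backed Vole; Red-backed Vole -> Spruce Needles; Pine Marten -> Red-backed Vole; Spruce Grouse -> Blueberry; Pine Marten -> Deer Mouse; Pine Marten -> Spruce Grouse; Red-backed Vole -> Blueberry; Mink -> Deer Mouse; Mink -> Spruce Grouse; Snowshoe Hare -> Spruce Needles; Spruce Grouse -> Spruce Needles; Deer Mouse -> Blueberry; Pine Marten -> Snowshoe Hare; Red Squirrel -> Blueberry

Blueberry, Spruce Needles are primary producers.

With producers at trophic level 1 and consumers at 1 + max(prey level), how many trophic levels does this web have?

Producers (level 1): Blueberry, Spruce Needles.
Blueberry → Red-backed Vole → Pine Marten gives Pine Marten level 3.
No species has a prey at level 3, so no species reaches level 4.

3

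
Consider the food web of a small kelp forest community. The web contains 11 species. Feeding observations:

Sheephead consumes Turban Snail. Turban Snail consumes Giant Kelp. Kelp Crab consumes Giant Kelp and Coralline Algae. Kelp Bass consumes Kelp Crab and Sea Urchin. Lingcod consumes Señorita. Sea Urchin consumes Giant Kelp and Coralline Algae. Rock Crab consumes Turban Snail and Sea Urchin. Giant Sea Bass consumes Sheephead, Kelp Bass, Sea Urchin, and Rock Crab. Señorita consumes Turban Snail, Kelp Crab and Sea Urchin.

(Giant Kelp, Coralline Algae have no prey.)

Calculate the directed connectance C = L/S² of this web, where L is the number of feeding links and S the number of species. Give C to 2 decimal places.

The web has S = 11 species and L = 18 feeding links.
C = L / S² = 18 / 121 = 0.1488 ≈ 0.15.

C = 0.15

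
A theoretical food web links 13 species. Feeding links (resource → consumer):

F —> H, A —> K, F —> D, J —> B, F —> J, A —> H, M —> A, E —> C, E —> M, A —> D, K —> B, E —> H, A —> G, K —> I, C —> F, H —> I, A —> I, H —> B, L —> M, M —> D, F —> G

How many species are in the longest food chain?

One longest chain: E → M → A → K → I.
It has 5 species and 4 links.

5 species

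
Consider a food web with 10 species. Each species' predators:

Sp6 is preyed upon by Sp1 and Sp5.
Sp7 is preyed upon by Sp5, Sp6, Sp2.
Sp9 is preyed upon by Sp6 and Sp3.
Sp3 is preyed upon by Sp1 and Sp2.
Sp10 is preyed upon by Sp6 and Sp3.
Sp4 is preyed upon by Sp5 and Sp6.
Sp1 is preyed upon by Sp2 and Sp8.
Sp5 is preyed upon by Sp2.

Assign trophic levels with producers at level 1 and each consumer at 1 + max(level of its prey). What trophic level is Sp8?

Sp9 is a producer → level 1.
Sp6 eats Sp9 (level 1); other prey at levels: Sp7 1, Sp4 1, Sp10 1 → level 2.
Sp1 eats Sp6 (level 2); other prey at levels: Sp3 2 → level 3.
Sp8 eats Sp1 → level 4.

Trophic level 4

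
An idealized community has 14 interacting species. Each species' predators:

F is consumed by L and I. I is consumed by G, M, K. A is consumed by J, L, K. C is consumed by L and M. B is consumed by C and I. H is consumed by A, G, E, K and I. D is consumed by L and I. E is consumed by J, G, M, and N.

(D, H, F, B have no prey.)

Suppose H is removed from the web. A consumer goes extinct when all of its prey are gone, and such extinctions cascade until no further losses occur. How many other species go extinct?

Remove H.
Round 1: E (all prey gone), A (all prey gone) → extinct.
Round 2: N (all prey gone), J (all prey gone) → extinct.
No further losses. Total secondary extinctions: 4.

4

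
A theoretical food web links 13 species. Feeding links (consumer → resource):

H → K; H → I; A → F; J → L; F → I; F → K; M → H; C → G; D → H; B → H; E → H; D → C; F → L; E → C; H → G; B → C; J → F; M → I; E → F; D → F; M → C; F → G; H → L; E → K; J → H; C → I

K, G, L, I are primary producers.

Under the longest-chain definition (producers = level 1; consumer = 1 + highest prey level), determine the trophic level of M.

Trophic level 3

G is a producer → level 1.
C eats G (level 1); other prey at levels: I 1 → level 2.
M eats C (level 2); other prey at levels: I 1, H 2 → level 3.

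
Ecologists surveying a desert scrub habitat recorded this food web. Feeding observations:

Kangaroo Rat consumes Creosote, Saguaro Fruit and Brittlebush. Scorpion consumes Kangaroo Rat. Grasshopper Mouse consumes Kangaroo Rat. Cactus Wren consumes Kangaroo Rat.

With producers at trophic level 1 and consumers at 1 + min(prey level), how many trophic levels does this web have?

3

Producers (level 1): Saguaro Fruit, Brittlebush, Creosote.
Following each consumer down to its lowest-level prey: Saguaro Fruit → Kangaroo Rat → Grasshopper Mouse (levels 1 through 3).
All prey of Grasshopper Mouse (Kangaroo Rat 2) are at level 2 or above, so Grasshopper Mouse is at level 1 + 2 = 3.
Every consumer has at least one prey at level 2 or below, so none exceeds level 3.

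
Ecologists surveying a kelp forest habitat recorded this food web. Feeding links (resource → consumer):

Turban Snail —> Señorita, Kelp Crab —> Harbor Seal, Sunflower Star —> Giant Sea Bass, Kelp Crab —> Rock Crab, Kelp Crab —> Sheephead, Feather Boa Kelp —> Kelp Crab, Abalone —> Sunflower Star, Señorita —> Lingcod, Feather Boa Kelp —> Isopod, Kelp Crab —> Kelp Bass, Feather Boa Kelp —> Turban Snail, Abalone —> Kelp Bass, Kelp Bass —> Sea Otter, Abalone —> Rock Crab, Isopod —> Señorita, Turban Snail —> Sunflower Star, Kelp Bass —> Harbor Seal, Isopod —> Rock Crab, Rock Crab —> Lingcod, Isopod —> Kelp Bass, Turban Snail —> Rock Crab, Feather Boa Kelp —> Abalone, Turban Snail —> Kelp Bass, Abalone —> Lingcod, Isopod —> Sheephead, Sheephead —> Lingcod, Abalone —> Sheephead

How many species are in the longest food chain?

One longest chain: Feather Boa Kelp → Isopod → Kelp Bass → Sea Otter.
It has 4 species and 3 links.

4 species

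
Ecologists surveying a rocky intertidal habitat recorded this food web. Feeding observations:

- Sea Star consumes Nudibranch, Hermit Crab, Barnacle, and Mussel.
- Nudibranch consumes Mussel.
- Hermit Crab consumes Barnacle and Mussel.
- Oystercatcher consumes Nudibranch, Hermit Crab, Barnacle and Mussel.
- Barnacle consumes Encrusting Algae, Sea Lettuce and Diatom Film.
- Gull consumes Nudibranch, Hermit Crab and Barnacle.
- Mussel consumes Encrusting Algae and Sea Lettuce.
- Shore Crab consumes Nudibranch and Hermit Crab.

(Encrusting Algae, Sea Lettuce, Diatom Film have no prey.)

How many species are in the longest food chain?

One longest chain: Encrusting Algae → Barnacle → Hermit Crab → Sea Star.
It has 4 species and 3 links.

4 species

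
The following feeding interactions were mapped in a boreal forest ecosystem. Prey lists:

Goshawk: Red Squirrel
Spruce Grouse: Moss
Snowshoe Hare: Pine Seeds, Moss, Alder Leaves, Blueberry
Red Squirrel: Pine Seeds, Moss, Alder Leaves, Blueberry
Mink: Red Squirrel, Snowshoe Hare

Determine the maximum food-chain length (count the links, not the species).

One longest chain: Pine Seeds → Red Squirrel → Mink.
It has 3 species and 2 links.

2 links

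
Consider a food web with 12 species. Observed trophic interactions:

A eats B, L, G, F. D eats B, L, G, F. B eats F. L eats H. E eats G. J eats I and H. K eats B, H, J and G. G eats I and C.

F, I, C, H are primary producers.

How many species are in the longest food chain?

3 species

One longest chain: I → J → K.
It has 3 species and 2 links.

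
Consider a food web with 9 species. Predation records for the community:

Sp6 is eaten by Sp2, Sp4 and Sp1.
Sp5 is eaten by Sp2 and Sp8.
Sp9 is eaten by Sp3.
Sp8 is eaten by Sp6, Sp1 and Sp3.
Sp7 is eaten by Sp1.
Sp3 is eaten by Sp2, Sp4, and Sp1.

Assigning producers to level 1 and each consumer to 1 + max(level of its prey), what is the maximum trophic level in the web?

4

Producers (level 1): Sp9, Sp7, Sp5.
Sp5 → Sp8 → Sp6 → Sp1 gives Sp1 level 4.
No species has a prey at level 4, so no species reaches level 5.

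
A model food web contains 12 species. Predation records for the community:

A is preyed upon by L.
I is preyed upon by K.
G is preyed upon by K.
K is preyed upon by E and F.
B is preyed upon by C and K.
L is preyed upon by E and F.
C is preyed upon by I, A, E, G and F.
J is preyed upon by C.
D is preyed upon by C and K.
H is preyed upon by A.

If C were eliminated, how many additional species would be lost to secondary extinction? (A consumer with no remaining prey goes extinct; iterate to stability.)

Remove C.
Round 1: G (all prey gone), I (all prey gone) → extinct.
No further losses. Total secondary extinctions: 2.

2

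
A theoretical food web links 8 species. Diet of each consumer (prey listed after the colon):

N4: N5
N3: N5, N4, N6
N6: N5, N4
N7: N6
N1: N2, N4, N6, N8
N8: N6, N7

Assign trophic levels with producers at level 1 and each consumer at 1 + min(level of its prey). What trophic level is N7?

N5 is a producer → level 1.
N6 eats N5 → level 2.
N7 eats N6 → level 3.
No prey of N7 is below level 2, so 3 is the minimum.

Trophic level 3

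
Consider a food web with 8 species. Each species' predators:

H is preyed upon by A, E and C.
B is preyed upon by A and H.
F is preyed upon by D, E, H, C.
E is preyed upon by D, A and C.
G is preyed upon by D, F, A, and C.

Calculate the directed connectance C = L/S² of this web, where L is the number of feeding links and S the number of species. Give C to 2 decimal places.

The web has S = 8 species and L = 16 feeding links.
C = L / S² = 16 / 64 = 0.2500 ≈ 0.25.

C = 0.25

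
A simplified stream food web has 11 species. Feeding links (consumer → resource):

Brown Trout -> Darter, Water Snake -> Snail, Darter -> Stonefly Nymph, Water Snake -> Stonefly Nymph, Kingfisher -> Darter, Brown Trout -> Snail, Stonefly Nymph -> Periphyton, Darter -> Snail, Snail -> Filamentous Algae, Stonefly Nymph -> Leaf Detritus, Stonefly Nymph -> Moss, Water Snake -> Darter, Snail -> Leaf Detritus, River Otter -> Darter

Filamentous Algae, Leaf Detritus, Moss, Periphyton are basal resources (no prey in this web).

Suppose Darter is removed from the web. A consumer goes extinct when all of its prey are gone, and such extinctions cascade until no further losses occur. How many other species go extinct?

Remove Darter.
Round 1: River Otter (all prey gone), Kingfisher (all prey gone) → extinct.
No further losses. Total secondary extinctions: 2.

2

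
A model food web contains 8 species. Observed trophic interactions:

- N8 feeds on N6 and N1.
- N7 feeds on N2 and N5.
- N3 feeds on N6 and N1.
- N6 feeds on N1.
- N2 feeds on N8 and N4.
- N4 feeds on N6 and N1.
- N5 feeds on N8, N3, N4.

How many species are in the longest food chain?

5 species

One longest chain: N1 → N6 → N3 → N5 → N7.
It has 5 species and 4 links.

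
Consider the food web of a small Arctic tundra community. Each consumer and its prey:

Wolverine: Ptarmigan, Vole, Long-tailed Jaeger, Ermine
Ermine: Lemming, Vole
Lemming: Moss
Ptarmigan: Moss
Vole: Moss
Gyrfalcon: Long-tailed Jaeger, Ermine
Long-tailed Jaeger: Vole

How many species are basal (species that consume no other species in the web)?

Basal species (no prey listed): Moss.
Count: 1.

1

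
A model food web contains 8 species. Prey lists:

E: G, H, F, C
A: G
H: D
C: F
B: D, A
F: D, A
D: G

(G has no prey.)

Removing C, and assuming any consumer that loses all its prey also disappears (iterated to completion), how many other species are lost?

0

Remove C.
Every predator of it retains at least one other prey: E still has G, H, F.
No consumer loses all prey, so no secondary extinctions occur.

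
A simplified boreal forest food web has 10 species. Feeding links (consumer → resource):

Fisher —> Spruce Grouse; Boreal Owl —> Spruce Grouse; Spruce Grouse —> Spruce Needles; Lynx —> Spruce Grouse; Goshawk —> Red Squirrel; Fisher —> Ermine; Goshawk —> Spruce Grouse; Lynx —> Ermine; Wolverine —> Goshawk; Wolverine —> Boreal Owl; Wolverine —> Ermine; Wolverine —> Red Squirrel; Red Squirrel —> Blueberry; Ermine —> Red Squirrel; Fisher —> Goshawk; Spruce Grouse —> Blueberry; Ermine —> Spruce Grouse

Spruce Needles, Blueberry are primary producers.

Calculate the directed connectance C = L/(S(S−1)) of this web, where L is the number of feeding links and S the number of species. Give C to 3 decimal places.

The web has S = 10 species and L = 17 feeding links.
C = L / (S(S−1)) = 17 / 90 = 0.1889 ≈ 0.189.

C = 0.189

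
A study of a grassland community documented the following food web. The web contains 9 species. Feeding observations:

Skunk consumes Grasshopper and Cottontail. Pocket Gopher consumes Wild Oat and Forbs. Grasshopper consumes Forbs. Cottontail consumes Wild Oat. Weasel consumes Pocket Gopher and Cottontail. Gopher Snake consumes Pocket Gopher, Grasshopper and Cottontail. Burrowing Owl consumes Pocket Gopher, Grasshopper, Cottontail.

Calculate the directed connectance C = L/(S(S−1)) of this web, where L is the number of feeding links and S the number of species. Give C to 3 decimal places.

The web has S = 9 species and L = 14 feeding links.
C = L / (S(S−1)) = 14 / 72 = 0.1944 ≈ 0.194.

C = 0.194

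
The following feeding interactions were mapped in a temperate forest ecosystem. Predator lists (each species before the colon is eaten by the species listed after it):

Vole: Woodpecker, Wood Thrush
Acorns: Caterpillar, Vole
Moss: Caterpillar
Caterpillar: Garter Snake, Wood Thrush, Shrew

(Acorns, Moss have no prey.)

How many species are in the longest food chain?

3 species

One longest chain: Acorns → Vole → Woodpecker.
It has 3 species and 2 links.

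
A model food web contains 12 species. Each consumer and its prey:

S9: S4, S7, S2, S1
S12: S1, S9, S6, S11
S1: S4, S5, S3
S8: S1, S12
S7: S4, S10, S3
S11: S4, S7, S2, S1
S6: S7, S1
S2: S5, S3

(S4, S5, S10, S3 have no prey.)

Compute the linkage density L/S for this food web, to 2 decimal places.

There are L = 24 links among S = 12 species.
L/S = 24/12 = 2.0000 ≈ 2.00.

L/S = 2.00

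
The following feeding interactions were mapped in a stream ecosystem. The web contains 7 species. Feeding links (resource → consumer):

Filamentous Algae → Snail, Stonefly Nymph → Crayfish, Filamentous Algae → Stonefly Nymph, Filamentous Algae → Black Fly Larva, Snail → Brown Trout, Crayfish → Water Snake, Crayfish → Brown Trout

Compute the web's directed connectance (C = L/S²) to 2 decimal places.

The web has S = 7 species and L = 7 feeding links.
C = L / S² = 7 / 49 = 0.1429 ≈ 0.14.

C = 0.14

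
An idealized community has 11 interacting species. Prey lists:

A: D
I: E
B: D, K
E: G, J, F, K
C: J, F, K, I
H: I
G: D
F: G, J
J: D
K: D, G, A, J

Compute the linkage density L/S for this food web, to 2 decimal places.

There are L = 21 links among S = 11 species.
L/S = 21/11 = 1.9091 ≈ 1.91.

L/S = 1.91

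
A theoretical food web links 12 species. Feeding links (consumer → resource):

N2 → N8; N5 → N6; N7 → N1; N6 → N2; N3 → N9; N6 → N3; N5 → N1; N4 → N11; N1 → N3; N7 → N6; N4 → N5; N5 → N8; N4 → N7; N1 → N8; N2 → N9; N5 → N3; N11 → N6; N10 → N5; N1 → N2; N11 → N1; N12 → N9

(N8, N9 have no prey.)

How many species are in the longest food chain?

One longest chain: N9 → N3 → N1 → N5 → N10.
It has 5 species and 4 links.

5 species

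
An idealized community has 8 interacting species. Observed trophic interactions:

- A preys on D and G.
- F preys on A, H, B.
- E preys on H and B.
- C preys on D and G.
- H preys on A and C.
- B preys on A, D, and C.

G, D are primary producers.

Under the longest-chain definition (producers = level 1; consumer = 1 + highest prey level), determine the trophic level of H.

Trophic level 3

G is a producer → level 1.
C eats G (level 1); other prey at levels: D 1 → level 2.
H eats C (level 2); other prey at levels: A 2 → level 3.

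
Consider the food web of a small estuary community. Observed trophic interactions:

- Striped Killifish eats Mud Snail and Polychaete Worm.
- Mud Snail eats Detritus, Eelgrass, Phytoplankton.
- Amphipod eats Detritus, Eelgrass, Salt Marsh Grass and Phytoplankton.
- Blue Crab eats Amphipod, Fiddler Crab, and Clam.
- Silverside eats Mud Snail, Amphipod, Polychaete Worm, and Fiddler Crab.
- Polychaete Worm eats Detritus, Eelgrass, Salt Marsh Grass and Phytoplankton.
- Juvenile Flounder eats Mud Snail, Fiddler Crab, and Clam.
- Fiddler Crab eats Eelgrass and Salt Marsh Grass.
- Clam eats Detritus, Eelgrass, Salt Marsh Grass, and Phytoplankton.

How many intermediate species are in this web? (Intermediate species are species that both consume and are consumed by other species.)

Intermediate species (has both prey and predators): Fiddler Crab, Amphipod, Clam, Mud Snail, Polychaete Worm.
Count: 5.

5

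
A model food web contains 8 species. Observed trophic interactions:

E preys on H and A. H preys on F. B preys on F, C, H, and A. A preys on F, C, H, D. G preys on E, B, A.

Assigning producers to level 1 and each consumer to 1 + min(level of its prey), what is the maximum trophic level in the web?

Producers (level 1): D, F, C.
Following each consumer down to its lowest-level prey: D → A → G (levels 1 through 3).
All prey of G (A 2, B 2, E 3) are at level 2 or above, so G is at level 1 + 2 = 3.
Every consumer has at least one prey at level 2 or below, so none exceeds level 3.

3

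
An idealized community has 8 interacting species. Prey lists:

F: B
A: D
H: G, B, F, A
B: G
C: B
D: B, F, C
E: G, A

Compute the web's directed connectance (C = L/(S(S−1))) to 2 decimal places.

C = 0.23

The web has S = 8 species and L = 13 feeding links.
C = L / (S(S−1)) = 13 / 56 = 0.2321 ≈ 0.23.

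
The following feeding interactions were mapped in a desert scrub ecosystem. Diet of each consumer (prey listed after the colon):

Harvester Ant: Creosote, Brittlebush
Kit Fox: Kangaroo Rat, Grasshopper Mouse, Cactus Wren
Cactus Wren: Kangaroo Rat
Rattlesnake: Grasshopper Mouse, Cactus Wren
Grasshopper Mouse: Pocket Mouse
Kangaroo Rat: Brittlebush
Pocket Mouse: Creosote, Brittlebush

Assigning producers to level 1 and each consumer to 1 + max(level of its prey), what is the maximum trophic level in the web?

Producers (level 1): Creosote, Brittlebush.
Creosote → Pocket Mouse → Grasshopper Mouse → Kit Fox gives Kit Fox level 4.
No species has a prey at level 4, so no species reaches level 5.

4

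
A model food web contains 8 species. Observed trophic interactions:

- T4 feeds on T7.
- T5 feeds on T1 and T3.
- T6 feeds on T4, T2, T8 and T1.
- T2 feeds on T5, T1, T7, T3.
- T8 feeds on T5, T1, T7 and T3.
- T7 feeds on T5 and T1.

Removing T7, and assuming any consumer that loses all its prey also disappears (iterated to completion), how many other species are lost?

Remove T7.
Round 1: T4 (all prey gone) → extinct.
No further losses. Total secondary extinctions: 1.

1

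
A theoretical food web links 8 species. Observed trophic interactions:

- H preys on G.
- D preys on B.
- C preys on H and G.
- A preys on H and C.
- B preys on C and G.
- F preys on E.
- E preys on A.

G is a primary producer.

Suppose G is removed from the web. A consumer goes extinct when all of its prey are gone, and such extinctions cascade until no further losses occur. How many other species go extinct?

7

Remove G.
Round 1: H (all prey gone) → extinct.
Round 2: C (all prey gone) → extinct.
Round 3: A (all prey gone), B (all prey gone) → extinct.
Round 4: E (all prey gone), D (all prey gone) → extinct.
Round 5: F (all prey gone) → extinct.
No further losses. Total secondary extinctions: 7.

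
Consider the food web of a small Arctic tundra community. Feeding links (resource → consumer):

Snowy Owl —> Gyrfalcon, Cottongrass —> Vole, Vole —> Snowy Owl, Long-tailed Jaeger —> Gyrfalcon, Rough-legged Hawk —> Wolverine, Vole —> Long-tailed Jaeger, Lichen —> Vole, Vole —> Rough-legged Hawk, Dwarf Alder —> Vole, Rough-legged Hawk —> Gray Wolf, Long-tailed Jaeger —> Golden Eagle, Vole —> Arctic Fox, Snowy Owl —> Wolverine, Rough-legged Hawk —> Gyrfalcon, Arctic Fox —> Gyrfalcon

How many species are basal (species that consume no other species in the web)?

3

Basal species (no prey listed): Dwarf Alder, Cottongrass, Lichen.
Count: 3.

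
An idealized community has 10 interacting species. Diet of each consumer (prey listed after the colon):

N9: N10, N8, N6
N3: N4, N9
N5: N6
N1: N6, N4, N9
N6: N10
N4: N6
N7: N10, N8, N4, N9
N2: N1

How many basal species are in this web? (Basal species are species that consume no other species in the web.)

Basal species (no prey listed): N10, N8.
Count: 2.

2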